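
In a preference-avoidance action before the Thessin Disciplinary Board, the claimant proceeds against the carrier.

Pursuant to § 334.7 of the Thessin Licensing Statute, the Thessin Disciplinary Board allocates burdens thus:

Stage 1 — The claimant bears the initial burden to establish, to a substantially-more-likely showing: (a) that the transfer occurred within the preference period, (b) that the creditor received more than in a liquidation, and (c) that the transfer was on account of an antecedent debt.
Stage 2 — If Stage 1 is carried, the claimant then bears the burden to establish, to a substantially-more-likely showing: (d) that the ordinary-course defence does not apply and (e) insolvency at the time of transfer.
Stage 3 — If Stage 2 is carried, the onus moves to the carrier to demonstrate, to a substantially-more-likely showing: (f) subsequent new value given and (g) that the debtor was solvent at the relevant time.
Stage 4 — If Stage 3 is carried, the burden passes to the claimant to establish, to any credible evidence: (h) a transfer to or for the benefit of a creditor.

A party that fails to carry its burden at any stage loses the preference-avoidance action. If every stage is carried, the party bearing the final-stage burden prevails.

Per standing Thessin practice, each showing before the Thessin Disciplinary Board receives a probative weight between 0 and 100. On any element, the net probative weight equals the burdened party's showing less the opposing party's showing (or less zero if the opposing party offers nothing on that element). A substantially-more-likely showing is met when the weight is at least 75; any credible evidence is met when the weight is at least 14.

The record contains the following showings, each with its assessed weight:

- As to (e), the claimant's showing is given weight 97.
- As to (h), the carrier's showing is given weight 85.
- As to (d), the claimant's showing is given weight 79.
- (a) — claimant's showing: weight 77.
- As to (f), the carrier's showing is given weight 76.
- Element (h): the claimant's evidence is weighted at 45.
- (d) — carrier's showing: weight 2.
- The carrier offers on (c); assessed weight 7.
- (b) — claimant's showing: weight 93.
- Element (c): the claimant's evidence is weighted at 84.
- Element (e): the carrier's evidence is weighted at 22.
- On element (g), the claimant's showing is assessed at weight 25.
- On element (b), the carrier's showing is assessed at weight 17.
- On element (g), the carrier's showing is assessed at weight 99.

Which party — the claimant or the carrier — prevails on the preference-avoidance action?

At Stage 1 the claimant must meet a substantially-more-likely showing (weight is at least 75): on (a) the weight is 77, which does reach 75, so (a) meets the standard; on (b) the weight is 93 less the opposing 17 gives net 76, which does reach 75, so (b) meets the standard; on (c) the weight is 84 less the opposing 7 gives net 77, which does reach 75, so (c) meets the standard.
  Stage 1 is satisfied; the claimant continues to bear the burden.
At Stage 2 the claimant must meet a substantially-more-likely showing (weight is at least 75): on (d) the weight is 79 less the opposing 2 gives net 77, ≥ 75, so (d) meets the standard; on (e) the weight is 97 less the opposing 22 gives net 75, ≥ 75, so (e) meets the standard.
  The claimant carries Stage 2; the carrier now bears the burden.
At Stage 3 the carrier must meet a substantially-more-likely showing (weight is at least 75): on (f) the weight is 76, ≥ 75, so (f) meets the standard; on (g) the weight is 99 less the opposing 25 gives net 74, < 75, so (g) does not meet the standard.
  Stage 3 not carried; the carrier fails its burden.
So the claimant prevails.

claimant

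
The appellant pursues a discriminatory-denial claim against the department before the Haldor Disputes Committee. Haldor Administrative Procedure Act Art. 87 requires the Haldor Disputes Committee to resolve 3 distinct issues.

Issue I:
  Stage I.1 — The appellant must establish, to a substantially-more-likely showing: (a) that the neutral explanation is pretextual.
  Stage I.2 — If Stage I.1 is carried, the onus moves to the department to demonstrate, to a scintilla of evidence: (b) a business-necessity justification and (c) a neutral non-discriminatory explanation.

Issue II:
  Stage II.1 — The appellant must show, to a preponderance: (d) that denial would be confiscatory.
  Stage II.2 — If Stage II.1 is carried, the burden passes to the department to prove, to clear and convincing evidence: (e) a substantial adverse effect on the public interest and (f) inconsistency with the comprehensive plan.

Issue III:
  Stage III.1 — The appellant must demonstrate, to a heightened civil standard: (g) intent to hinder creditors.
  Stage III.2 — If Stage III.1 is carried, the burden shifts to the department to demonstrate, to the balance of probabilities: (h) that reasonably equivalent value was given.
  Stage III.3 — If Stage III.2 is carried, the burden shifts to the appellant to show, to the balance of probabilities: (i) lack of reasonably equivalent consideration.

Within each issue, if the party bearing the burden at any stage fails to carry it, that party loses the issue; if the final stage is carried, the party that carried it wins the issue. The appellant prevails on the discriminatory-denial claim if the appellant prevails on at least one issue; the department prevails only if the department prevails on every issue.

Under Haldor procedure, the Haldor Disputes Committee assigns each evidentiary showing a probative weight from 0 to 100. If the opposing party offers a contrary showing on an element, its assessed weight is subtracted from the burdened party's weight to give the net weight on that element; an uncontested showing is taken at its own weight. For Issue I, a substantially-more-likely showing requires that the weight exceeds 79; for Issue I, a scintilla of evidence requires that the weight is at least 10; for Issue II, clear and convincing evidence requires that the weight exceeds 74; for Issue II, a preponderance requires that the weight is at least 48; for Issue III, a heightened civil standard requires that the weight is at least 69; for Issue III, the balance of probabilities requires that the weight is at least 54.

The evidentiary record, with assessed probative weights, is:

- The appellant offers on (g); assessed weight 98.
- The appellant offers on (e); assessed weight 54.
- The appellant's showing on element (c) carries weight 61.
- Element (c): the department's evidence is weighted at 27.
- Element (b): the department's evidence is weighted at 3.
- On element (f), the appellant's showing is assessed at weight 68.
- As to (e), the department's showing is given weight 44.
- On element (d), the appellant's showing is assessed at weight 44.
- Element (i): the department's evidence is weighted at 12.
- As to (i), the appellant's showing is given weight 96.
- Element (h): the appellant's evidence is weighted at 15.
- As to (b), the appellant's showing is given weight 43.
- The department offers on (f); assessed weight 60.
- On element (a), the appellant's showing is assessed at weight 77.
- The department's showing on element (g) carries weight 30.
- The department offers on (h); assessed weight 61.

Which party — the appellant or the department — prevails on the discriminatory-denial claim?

department

— Issue I —
At Stage I.1 the appellant must meet a substantially-more-likely showing (weight exceeds 79): on (a) the weight is 77, which does not exceed 79, so (a) does not meet the standard.
  The appellant does not carry Stage I.1.
The analysis ends at Stage I.1; the department prevails on this issue.
— Issue II —
At Stage II.1 the appellant must meet a preponderance (weight is at least 48): on (d) the weight is 44, < 48, so (d) does not meet the standard.
  Not every element is met, so the appellant fails to carry Stage II.1.
The analysis ends at Stage II.1; the department prevails on this issue.
— Issue III —
Stage III.1 (appellant, a heightened civil standard, weight is at least 69): (g) net 98−30=68 < 69 — fails.
  Not every element is met, so the appellant fails to carry Stage III.1.
So the department prevails on this issue.
Per-issue: Issue I → department; Issue II → department; Issue III → department. The appellant must prevail on at least one issue; overall, the department prevails.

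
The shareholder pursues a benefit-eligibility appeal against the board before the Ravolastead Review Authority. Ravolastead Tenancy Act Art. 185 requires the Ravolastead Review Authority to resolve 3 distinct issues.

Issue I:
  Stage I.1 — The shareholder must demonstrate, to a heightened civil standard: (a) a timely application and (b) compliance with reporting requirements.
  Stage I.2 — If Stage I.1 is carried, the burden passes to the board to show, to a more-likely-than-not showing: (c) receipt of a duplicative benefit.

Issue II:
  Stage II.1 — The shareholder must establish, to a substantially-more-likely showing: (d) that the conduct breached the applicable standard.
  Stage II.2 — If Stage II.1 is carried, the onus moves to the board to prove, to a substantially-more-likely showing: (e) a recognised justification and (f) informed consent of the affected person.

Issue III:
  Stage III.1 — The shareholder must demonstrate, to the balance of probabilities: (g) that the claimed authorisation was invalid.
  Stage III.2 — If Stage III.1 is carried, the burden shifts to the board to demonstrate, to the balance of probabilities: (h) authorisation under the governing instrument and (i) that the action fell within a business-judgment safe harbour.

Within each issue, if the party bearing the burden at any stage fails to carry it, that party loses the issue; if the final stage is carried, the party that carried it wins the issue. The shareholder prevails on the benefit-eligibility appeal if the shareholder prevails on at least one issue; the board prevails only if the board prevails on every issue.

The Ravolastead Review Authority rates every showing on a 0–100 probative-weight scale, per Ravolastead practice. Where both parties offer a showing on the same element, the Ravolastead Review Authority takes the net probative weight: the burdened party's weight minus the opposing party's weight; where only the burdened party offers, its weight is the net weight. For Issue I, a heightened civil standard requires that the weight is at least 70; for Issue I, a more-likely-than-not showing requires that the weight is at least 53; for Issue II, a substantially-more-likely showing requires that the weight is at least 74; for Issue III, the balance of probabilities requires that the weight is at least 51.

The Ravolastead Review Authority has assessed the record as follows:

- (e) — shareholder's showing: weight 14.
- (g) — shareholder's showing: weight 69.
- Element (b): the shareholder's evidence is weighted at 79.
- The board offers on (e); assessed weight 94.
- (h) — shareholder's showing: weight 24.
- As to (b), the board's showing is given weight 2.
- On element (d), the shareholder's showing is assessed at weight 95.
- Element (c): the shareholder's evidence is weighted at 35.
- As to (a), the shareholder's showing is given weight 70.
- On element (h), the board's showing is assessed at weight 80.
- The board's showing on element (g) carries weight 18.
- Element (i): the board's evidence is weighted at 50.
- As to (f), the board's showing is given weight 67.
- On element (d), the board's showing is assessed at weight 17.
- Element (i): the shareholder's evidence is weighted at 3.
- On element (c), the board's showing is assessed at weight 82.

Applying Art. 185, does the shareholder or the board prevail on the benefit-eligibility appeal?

shareholder

— Issue I —
Stage I.1 — burden on shareholder; standard: a heightened civil standard (weight is at least 70).
    (a): 70 ≥ 70 [met]
    (b): 79 − 2 = 77 ≥ 70 [met]
  The shareholder carries Stage I.1; the board now bears the burden.
Stage I.2 — burden on board; standard: a more-likely-than-not showing (weight is at least 53).
    (c): 82 − 35 = 47 < 53 [not met]
  Stage I.2 not carried; the board fails its burden.
The analysis ends at Stage I.2; the shareholder prevails on this issue.
— Issue II —
At Stage II.1 the shareholder must meet a substantially-more-likely showing (weight is at least 74): on (d) the weight is 95 less the opposing 17 gives net 78, which does reach 74, so (d) meets the standard.
  The shareholder carries Stage II.1; the board now bears the burden.
At Stage II.2 the board must meet a substantially-more-likely showing (weight is at least 74): on (e) the weight is 94 less the opposing 14 gives net 80, which does reach 74, so (e) meets the standard; on (f) the weight is 67, < 74, so (f) does not meet the standard.
  Not every element is met, so the board fails to carry Stage II.2.
The analysis ends at Stage II.2; the shareholder prevails on this issue.
— Issue III —
Stage III.1 — burden on shareholder; standard: the balance of probabilities (weight is at least 51).
    (g): 69 − 18 = 51 ≥ 51 [met]
  The shareholder carries Stage III.1; the board now bears the burden.
Stage III.2 — burden on board; standard: the balance of probabilities (weight is at least 51).
    (h): 80 − 24 = 56 ≥ 51 [met]
    (i): 50 − 3 = 47 < 51 [not met]
  Stage III.2 not carried; the board fails its burden.
The analysis ends at Stage III.2; the shareholder prevails on this issue.
Per-issue: Issue I → shareholder; Issue II → shareholder; Issue III → shareholder. The shareholder must prevail on at least one issue; overall, the shareholder prevails.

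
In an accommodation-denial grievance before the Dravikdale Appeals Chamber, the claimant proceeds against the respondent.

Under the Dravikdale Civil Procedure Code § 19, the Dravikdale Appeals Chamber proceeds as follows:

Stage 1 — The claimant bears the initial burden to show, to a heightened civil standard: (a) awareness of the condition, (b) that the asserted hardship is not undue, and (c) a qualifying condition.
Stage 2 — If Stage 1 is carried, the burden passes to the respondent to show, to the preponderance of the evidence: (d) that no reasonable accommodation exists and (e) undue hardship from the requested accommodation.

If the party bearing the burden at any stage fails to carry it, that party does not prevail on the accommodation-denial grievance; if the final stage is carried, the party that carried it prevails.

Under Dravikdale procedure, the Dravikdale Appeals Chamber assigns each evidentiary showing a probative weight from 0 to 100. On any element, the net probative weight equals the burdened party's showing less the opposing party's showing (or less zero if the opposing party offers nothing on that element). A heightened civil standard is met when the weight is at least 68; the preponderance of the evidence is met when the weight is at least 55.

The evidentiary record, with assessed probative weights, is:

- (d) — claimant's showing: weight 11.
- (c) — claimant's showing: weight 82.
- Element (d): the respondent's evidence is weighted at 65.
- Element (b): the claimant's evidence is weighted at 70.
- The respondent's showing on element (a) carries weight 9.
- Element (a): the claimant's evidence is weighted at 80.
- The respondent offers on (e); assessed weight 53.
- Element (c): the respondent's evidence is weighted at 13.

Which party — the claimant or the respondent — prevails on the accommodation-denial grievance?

claimant

Stage 1 — burden on claimant; standard: a heightened civil standard (weight is at least 68).
    (a): 80 − 9 = 71 ≥ 68 [met]
    (b): 70 ≥ 68 [met]
    (c): 82 − 13 = 69 ≥ 68 [met]
  Stage 1 carried; the burden shifts to the respondent.
Stage 2 — burden on respondent; standard: the preponderance of the evidence (weight is at least 55).
    (d): 65 − 11 = 54 < 55 [not met]
    (e): 53 < 55 [not met]
  The respondent does not carry Stage 2.
So the claimant prevails.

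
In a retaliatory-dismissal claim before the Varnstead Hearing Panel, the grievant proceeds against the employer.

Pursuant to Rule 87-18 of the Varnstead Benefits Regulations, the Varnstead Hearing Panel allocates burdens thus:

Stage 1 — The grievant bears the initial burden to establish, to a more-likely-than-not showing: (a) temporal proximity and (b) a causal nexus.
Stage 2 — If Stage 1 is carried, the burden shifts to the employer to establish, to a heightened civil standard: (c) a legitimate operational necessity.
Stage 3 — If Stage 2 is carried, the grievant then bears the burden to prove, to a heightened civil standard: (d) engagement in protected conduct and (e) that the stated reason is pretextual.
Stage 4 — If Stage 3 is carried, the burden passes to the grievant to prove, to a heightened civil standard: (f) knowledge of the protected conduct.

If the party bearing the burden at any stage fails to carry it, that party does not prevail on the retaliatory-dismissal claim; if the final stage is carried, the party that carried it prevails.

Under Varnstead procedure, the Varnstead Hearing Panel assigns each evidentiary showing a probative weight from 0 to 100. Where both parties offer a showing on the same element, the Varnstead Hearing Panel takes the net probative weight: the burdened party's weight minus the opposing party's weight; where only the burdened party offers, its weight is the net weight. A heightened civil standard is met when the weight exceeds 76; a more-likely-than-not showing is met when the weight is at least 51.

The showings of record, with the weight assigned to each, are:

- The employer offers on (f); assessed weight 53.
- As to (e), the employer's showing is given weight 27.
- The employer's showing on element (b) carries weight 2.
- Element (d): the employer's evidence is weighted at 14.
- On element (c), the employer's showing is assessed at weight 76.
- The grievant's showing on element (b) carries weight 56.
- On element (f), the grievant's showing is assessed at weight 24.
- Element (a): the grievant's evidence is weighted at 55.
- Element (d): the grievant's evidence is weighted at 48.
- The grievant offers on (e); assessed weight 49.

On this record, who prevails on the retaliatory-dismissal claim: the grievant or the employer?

At Stage 1 the grievant must meet a more-likely-than-not showing (weight is at least 51): on (a) the weight is 55, ≥ 51, so (a) meets the standard; on (b) the weight is 56 less the opposing 2 gives net 54, ≥ 51, so (b) meets the standard.
  All elements met. The burden passes to the employer.
At Stage 2 the employer must meet a heightened civil standard (weight exceeds 76): on (c) the weight is 76, ≤ 76, so (c) does not meet the standard.
  The employer does not carry Stage 2.
The analysis ends at Stage 2; the grievant prevails.

grievant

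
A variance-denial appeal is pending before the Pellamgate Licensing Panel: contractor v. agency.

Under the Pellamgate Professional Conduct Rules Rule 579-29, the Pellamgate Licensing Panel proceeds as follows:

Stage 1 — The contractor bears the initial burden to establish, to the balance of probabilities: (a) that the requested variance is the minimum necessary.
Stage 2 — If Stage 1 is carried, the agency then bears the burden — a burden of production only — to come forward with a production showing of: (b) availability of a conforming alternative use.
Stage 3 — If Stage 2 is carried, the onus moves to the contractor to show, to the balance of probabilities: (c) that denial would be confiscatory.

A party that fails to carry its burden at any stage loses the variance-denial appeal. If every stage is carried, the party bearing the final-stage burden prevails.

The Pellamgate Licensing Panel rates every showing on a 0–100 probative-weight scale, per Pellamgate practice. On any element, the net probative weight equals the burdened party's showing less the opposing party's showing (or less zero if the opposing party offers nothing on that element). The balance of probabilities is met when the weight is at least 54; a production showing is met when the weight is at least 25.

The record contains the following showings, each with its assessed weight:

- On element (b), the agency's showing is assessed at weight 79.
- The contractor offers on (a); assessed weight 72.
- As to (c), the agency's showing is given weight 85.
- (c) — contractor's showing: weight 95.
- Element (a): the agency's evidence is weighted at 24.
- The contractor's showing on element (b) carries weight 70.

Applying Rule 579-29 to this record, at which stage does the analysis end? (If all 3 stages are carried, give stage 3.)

At Stage 1 the contractor must meet the balance of probabilities (weight is at least 54): on (a) the weight is 72 less the opposing 24 gives net 48, which does not reach 54, so (a) does not meet the standard.
  Stage 1 not carried; the contractor fails its burden.
The agency prevails.

stage 1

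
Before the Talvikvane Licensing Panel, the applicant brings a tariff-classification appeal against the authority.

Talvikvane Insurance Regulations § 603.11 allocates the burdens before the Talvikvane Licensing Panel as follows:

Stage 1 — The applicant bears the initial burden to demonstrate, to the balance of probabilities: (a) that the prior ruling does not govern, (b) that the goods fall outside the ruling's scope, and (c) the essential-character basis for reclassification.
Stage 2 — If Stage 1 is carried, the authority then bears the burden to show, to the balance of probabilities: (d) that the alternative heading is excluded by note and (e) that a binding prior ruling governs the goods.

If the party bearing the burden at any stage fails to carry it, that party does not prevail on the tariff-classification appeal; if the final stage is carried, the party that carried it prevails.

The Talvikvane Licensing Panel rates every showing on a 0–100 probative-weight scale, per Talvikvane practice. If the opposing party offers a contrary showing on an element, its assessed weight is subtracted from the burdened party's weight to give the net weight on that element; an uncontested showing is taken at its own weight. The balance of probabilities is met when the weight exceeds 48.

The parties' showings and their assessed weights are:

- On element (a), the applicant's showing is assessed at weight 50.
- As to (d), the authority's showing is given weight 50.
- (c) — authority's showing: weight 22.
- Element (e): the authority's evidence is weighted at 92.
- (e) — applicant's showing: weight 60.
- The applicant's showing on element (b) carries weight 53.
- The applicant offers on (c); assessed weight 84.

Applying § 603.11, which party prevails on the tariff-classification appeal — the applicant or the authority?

At Stage 1 the applicant must meet the balance of probabilities (weight exceeds 48): on (a) the weight is 50, which does exceed 48, so (a) meets the standard; on (b) the weight is 53, > 48, so (b) meets the standard; on (c) the weight is 84 less the opposing 22 gives net 62, > 48, so (c) meets the standard.
  All elements met. The burden passes to the authority.
At Stage 2 the authority must meet the balance of probabilities (weight exceeds 48): on (d) the weight is 50, > 48, so (d) meets the standard; on (e) the weight is 92 less the opposing 60 gives net 32, which does not exceed 48, so (e) does not meet the standard.
  Stage 2 not carried; the authority fails its burden.
The analysis ends at Stage 2; the applicant prevails.

applicant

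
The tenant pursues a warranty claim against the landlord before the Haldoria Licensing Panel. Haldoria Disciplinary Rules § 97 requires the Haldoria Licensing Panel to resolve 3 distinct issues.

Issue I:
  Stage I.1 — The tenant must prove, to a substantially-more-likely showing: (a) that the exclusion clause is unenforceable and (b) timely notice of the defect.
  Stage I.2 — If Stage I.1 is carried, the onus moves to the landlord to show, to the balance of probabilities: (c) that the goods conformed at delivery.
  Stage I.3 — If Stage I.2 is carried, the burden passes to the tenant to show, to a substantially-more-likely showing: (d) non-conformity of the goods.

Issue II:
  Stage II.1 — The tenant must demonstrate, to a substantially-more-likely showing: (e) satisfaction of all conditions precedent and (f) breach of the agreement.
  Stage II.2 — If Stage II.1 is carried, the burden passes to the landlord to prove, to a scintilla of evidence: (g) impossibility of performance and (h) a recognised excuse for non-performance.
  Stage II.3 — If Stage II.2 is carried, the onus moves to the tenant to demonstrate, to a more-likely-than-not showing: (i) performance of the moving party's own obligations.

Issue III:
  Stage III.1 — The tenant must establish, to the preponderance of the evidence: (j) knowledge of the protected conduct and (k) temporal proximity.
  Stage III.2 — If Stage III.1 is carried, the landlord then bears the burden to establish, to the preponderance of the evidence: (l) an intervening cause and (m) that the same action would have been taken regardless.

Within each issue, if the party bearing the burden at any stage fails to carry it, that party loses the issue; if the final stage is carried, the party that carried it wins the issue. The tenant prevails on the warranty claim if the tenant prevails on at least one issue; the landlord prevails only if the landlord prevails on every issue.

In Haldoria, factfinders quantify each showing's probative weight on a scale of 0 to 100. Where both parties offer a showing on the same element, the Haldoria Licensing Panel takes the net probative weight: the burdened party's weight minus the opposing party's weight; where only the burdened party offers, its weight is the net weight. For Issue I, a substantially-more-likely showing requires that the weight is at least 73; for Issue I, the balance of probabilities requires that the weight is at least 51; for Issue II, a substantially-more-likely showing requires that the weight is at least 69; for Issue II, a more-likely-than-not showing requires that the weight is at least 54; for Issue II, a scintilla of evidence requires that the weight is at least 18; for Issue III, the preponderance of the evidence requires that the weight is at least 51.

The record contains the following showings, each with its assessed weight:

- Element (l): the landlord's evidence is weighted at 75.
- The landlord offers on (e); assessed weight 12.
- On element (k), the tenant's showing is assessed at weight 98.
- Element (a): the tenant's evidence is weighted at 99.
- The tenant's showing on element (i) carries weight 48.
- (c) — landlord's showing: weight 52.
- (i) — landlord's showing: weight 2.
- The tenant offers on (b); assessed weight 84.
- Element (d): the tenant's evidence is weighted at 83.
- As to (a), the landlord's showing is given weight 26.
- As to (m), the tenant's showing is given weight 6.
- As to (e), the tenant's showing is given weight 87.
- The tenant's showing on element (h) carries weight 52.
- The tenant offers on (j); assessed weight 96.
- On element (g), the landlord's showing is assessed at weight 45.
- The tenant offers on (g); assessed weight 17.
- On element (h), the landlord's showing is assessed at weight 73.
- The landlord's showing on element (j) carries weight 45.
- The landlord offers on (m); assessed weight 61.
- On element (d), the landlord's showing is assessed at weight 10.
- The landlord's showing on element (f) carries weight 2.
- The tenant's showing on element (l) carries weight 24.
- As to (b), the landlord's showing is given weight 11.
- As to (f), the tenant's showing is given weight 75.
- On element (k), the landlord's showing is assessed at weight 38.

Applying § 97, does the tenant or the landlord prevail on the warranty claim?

— Issue I —
At Stage I.1 the tenant must meet a substantially-more-likely showing (weight is at least 73): on (a) the weight is 99 less the opposing 26 gives net 73, which does reach 73, so (a) meets the standard; on (b) the weight is 84 less the opposing 11 gives net 73, ≥ 73, so (b) meets the standard.
  All elements met. The burden passes to the landlord.
At Stage I.2 the landlord must meet the balance of probabilities (weight is at least 51): on (c) the weight is 52, which does reach 51, so (c) meets the standard.
  Stage I.2 is satisfied; the onus moves to the tenant.
At Stage I.3 the tenant must meet a substantially-more-likely showing (weight is at least 73): on (d) the weight is 83 less the opposing 10 gives net 73, ≥ 73, so (d) meets the standard.
  The tenant carries the last stage.
Every stage carried; the tenant prevails on this issue.
— Issue II —
At Stage II.1 the tenant must meet a substantially-more-likely showing (weight is at least 69): on (e) the weight is 87 less the opposing 12 gives net 75, which does reach 69, so (e) meets the standard; on (f) the weight is 75 less the opposing 2 gives net 73, which does reach 69, so (f) meets the standard.
  Stage II.1 is satisfied; the onus moves to the landlord.
At Stage II.2 the landlord must meet a scintilla of evidence (weight is at least 18): on (g) the weight is 45 less the opposing 17 gives net 28, which does reach 18, so (g) meets the standard; on (h) the weight is 73 less the opposing 52 gives net 21, which does reach 18, so (h) meets the standard.
  The landlord carries Stage II.2; the tenant now bears the burden.
At Stage II.3 the tenant must meet a more-likely-than-not showing (weight is at least 54): on (i) the weight is 48 less the opposing 2 gives net 46, < 54, so (i) does not meet the standard.
  Not every element is met, so the tenant fails to carry Stage II.3.
The analysis ends at Stage II.3; the landlord prevails on this issue.
— Issue III —
At Stage III.1 the tenant must meet the preponderance of the evidence (weight is at least 51): on (j) the weight is 96 less the opposing 45 gives net 51, which does reach 51, so (j) meets the standard; on (k) the weight is 98 less the opposing 38 gives net 60, which does reach 51, so (k) meets the standard.
  Stage III.1 carried; the burden shifts to the landlord.
At Stage III.2 the landlord must meet the preponderance of the evidence (weight is at least 51): on (l) the weight is 75 less the opposing 24 gives net 51, which does reach 51, so (l) meets the standard; on (m) the weight is 61 less the opposing 6 gives net 55, which does reach 51, so (m) meets the standard.
  All elements met at the final stage.
Every stage carried; the landlord prevails on this issue.
Per-issue: Issue I → tenant; Issue II → landlord; Issue III → landlord. The tenant must prevail on at least one issue; overall, the tenant prevails.

tenant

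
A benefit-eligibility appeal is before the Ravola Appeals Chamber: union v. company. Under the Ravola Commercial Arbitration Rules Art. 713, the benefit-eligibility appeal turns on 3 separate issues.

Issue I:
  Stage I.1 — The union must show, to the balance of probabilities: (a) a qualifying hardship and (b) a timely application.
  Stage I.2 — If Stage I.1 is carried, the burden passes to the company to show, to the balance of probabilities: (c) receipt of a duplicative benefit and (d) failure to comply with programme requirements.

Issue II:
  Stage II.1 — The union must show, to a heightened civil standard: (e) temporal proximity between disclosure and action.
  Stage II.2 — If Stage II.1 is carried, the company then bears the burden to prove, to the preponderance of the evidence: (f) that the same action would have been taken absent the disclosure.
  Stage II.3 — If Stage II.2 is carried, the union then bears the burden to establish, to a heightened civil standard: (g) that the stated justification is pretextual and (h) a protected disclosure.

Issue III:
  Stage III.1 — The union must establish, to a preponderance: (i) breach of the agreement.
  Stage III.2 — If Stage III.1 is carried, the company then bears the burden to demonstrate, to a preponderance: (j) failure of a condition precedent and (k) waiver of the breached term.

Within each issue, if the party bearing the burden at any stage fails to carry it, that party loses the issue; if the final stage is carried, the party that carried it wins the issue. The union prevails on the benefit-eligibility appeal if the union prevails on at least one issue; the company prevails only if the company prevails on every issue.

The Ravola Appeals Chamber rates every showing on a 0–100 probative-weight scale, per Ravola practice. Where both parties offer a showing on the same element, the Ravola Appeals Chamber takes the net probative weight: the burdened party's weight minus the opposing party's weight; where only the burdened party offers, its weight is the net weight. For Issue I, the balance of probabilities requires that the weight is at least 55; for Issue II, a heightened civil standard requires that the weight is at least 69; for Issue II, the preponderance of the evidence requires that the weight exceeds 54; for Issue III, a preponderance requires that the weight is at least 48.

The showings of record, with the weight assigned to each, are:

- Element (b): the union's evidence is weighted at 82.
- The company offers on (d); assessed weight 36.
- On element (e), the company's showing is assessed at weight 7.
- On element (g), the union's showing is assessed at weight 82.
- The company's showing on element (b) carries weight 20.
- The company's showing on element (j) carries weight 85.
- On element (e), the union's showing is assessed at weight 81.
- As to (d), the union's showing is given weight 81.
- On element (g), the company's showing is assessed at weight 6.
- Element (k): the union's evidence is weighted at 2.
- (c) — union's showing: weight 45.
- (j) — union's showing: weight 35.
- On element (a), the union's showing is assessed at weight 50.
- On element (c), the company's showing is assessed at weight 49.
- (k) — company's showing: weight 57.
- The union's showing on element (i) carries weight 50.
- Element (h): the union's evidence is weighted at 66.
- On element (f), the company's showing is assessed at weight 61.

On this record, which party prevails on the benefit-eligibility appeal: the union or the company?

company

— Issue I —
At Stage I.1 the union must meet the balance of probabilities (weight is at least 55): on (a) the weight is 50, which does not reach 55, so (a) does not meet the standard; on (b) the weight is 82 less the opposing 20 gives net 62, which does reach 55, so (b) meets the standard.
  Not every element is met, so the union fails to carry Stage I.1.
The analysis ends at Stage I.1; the company prevails on this issue.
— Issue II —
Stage II.1 — burden on union; standard: a heightened civil standard (weight is at least 69).
    (e): 81 − 7 = 74 ≥ 69 [met]
  The union carries Stage II.1; the company now bears the burden.
Stage II.2 — burden on company; standard: the preponderance of the evidence (weight exceeds 54).
    (f): 61 > 54 [met]
  All elements met. The burden passes to the union.
Stage II.3 — burden on union; standard: a heightened civil standard (weight is at least 69).
    (g): 82 − 6 = 76 ≥ 69 [met]
    (h): 66 < 69 [not met]
  The union does not carry Stage II.3.
The company prevails on this issue.
— Issue III —
Stage III.1 (union, a preponderance, weight is at least 48): (i) 50 ≥ 48 — meets.
  Stage III.1 carried; the burden shifts to the company.
Stage III.2 (company, a preponderance, weight is at least 48): (j) net 85−35=50 ≥ 48 — meets; (k) net 57−2=55 ≥ 48 — meets.
  Stage III.2 carried; the final stage is satisfied.
All stages carried — the company prevails on this issue.
Per-issue: Issue I → company; Issue II → company; Issue III → company. The union must prevail on at least one issue; overall, the company prevails.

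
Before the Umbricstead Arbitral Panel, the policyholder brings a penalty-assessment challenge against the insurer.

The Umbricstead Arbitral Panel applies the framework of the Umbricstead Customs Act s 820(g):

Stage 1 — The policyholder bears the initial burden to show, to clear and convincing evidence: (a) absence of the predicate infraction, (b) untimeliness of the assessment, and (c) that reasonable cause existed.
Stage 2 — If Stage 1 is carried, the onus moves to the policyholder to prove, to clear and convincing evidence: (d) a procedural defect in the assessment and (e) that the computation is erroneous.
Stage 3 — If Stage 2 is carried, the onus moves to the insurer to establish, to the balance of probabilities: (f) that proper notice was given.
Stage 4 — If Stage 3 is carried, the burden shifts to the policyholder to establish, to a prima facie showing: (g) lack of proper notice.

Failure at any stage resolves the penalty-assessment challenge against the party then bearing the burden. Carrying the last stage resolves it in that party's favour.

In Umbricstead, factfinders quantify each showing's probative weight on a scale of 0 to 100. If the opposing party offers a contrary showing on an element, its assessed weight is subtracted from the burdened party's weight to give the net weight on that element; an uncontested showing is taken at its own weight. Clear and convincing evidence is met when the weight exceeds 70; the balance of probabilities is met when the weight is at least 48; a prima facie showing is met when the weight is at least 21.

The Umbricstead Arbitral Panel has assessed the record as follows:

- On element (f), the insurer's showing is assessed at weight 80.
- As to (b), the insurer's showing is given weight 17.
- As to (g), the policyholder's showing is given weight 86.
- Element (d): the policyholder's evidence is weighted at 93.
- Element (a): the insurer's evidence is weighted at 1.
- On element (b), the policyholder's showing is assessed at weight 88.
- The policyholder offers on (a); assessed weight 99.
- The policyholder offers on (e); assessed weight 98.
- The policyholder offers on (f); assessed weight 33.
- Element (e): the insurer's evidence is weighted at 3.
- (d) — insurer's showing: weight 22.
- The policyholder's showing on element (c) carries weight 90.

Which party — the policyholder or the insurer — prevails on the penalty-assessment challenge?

Stage 1 — burden on policyholder; standard: clear and convincing evidence (weight exceeds 70).
    (a): 99 − 1 = 98 > 70 [met]
    (b): 88 − 17 = 71 > 70 [met]
    (c): 90 > 70 [met]
  All elements met. The policyholder retains the burden for Stage 2.
Stage 2 — burden on policyholder; standard: clear and convincing evidence (weight exceeds 70).
    (d): 93 − 22 = 71 > 70 [met]
    (e): 98 − 3 = 95 > 70 [met]
  Stage 2 is satisfied; the onus moves to the insurer.
Stage 3 — burden on insurer; standard: the balance of probabilities (weight is at least 48).
    (f): 80 − 33 = 47 < 48 [not met]
  Not every element is met, so the insurer fails to carry Stage 3.
The policyholder prevails.

policyholder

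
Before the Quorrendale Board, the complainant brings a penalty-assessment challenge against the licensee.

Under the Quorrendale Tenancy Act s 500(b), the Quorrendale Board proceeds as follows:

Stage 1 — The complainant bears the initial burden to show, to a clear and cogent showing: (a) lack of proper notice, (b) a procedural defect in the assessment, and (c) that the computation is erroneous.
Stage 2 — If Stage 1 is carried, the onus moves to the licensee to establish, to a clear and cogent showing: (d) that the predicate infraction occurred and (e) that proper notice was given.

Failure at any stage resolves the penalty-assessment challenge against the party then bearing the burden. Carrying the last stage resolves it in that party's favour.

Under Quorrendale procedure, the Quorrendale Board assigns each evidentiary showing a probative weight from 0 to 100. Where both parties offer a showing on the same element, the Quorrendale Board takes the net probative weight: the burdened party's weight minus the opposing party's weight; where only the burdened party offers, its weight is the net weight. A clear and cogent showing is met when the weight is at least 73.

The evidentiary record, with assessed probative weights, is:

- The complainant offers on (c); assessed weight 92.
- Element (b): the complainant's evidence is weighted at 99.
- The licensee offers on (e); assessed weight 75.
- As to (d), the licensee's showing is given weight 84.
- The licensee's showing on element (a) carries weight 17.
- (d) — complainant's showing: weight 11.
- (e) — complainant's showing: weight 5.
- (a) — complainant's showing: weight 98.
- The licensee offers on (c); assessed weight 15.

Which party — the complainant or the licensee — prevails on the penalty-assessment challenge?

complainant

At Stage 1 the complainant must meet a clear and cogent showing (weight is at least 73): on (a) the weight is 98 less the opposing 17 gives net 81, ≥ 73, so (a) meets the standard; on (b) the weight is 99, ≥ 73, so (b) meets the standard; on (c) the weight is 92 less the opposing 15 gives net 77, ≥ 73, so (c) meets the standard.
  All elements met. The burden passes to the licensee.
At Stage 2 the licensee must meet a clear and cogent showing (weight is at least 73): on (d) the weight is 84 less the opposing 11 gives net 73, which does reach 73, so (d) meets the standard; on (e) the weight is 75 less the opposing 5 gives net 70, which does not reach 73, so (e) does not meet the standard.
  Not every element is met, so the licensee fails to carry Stage 2.
The complainant prevails.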